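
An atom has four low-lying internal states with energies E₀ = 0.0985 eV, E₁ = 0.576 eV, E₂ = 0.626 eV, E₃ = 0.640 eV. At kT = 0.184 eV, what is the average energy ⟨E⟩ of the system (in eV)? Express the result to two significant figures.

0.18 eV

Eᵢ/kT = 0.5353, 3.130, 3.402, 3.478.
Z = Σ e^(−Eᵢ/kT) = e^(−0.5353) + e^(−3.130) + e^(−3.402) + e^(−3.478) = 0.5855 + 0.04372 + 0.03331 + 0.03087 = 0.6934.
⟨E⟩ = Σ Eᵢ e^(−Eᵢ/kT) / Z = (0.0985·0.5855 + 0.576·0.04372 + 0.626·0.03331 + 0.640·0.03087) / 0.6934 = 0.18 eV.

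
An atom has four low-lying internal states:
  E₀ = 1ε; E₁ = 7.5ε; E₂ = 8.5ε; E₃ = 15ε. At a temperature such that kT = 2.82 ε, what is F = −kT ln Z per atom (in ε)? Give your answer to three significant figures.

Eᵢ/kT = 0.35461, 2.6596, 3.0142, 5.3191.
Z = Σ e^(−Eᵢ/kT) = e^(−0.35461) + e^(−2.6596) + e^(−3.0142) + e^(−5.3191) = 0.70145 + 0.069976 + 0.049085 + 0.0048972 = 0.82541.
F = −kT ln Z = −2.82 × ln(0.82541) = −2.82 × -0.19188 = 0.541 ε.

0.541 ε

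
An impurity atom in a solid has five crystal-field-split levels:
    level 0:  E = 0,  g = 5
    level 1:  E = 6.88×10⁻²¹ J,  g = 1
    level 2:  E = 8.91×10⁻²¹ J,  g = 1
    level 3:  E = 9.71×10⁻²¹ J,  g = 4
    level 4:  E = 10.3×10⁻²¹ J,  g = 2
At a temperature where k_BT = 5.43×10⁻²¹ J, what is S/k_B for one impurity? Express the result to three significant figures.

2.24

Eᵢ/kT = 0, 1.2670, 1.6409, 1.7882, 1.8969.
Z = Σ gᵢe^(−Eᵢ/kT) = 5·e^(−0) + 1·e^(−1.2670) + 1·e^(−1.6409) + 4·e^(−1.7882) + 2·e^(−1.8969) = 5.0000 + 0.28168 + 0.19381 + 0.66904 + 0.30007 = 6.4446.
⟨E⟩ = Σ EᵢPᵢ = 2.0563 ×10⁻²¹ J.
S/k_B = ln Z + ⟨E⟩/kT = ln(6.4446) + 2.0563/5.43 = 1.8632 + 0.37869 = 2.24.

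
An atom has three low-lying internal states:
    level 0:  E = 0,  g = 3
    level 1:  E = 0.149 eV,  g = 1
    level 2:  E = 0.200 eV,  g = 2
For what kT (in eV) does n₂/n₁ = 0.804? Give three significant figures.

0.0560 eV

n₂/n₁ = (g₂/g₁) exp[−(E₂−E₁)/kT] = 0.804.
⇒ (E₂−E₁)/kT = ln((2/1)/0.804) = ln(2.4876) = 0.91132.
kT = 0.051 eV / 0.91132 = 0.0560 eV.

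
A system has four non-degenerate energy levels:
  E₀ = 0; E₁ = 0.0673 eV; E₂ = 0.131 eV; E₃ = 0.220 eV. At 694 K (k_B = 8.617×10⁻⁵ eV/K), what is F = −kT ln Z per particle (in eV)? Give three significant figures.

k_BT = 8.617×10⁻⁵ × 694 K = 0.059802 eV.
Eᵢ/kT = 0, 1.1254, 2.1906, 3.6788.
Z = Σ e^(−Eᵢ/kT) = e^(−0) + e^(−1.1254) + e^(−2.1906) + e^(−3.6788) = 1.0000 + 0.32452 + 0.11185 + 0.025253 = 1.4616.
F = −kT ln Z = −0.059802 × ln(1.4616) = −0.059802 × 0.37953 = -0.0227 eV.

-0.0227 eV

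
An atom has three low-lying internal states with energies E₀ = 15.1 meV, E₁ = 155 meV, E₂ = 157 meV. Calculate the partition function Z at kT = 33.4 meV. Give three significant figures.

Z = 0.655

Eᵢ/kT = 0.45210, 4.6407, 4.7006.
Z = Σ e^(−Eᵢ/kT) = e^(−0.45210) + e^(−4.6407) + e^(−4.7006) = 0.63629 + 0.0096509 + 0.0090898 = 0.65503.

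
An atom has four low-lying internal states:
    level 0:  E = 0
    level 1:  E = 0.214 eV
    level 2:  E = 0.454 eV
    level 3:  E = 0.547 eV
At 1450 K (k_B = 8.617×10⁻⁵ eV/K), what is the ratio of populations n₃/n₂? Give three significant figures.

k_BT = 8.617×10⁻⁵ × 1450 K = 0.12495 eV.
n₃/n₂ = exp[−(E₃−E₂)/kT] = exp(−(0.093 eV)/(0.12495 eV)) = exp(-0.74430) = 0.475.

0.475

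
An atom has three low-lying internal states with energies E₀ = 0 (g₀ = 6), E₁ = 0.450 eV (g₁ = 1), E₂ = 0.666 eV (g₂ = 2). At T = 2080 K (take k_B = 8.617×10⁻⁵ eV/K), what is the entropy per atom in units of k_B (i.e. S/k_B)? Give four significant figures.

1.876

k_BT = 8.617×10⁻⁵ × 2080 K = 0.179234 eV.
Eᵢ/kT = 0, 2.51068, 3.71581.
Z = Σ gᵢe^(−Eᵢ/kT) = 6·e^(−0) + 1·e^(−2.51068) + 2·e^(−3.71581) = 6.00000 + 0.0812130 + 0.0486714 = 6.12988.
⟨E⟩ = Σ EᵢPᵢ = 0.0112500 eV.
S/k_B = ln Z + ⟨E⟩/kT = ln(6.12988) + 0.0112500/0.179234 = 1.81318 + 0.0627671 = 1.876.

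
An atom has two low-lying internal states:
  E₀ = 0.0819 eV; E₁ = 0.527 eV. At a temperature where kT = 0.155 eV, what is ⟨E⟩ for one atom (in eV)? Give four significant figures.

0.1057 eV

Eᵢ/kT = 0.528387, 3.40000.
Z = Σ e^(−Eᵢ/kT) = e^(−0.528387) + e^(−3.40000) = 0.589555 + 0.0333733 = 0.622928.
⟨E⟩ = Σ Eᵢ e^(−Eᵢ/kT) / Z = (0.0819·0.589555 + 0.527·0.0333733) / 0.622928 = 0.1057 eV.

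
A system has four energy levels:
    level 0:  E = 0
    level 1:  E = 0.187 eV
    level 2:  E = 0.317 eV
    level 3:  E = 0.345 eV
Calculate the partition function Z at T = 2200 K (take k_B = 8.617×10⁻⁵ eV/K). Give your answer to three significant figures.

Z = 1.72

k_BT = 8.617×10⁻⁵ × 2200 K = 0.18957 eV.
Eᵢ/kT = 0, 0.98644, 1.6722, 1.8199.
Z = Σ e^(−Eᵢ/kT) = e^(−0) + e^(−0.98644) + e^(−1.6722) + e^(−1.8199) = 1.0000 + 0.37290 + 0.18783 + 0.16204 = 1.7228.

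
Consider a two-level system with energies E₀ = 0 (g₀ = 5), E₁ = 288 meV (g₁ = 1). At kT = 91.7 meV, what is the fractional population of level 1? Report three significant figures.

Eᵢ/kT = 0, 3.1407.
Z = Σ gᵢe^(−Eᵢ/kT) = 5·e^(−0) + 1·e^(−3.1407) = 5.0000 + 0.043253 = 5.0433.
P₁ = g₁ e^(−E₁/kT) / Z = 0.043253/5.0433 = 0.00858.

0.00858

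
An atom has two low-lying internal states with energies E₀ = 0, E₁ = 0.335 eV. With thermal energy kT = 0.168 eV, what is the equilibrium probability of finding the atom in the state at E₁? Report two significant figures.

Eᵢ/kT = 0, 1.994.
Z = Σ e^(−Eᵢ/kT) = e^(−0) + e^(−1.994) = 1.000 + 0.1361 = 1.136.
P₁ = e^(−E₁/kT) / Z = 0.1361/1.136 = 0.12.

0.12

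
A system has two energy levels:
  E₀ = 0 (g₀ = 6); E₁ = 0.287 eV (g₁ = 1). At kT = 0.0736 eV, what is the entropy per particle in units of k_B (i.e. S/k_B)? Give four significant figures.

Eᵢ/kT = 0, 3.89946.
Z = Σ gᵢe^(−Eᵢ/kT) = 6·e^(−0) + 1·e^(−3.89946) = 6.00000 + 0.0202528 = 6.02025.
⟨E⟩ = Σ EᵢPᵢ = 0.000965500 eV.
S/k_B = ln Z + ⟨E⟩/kT = ln(6.02025) + 0.000965500/0.0736 = 1.79513 + 0.0131182 = 1.808.

1.808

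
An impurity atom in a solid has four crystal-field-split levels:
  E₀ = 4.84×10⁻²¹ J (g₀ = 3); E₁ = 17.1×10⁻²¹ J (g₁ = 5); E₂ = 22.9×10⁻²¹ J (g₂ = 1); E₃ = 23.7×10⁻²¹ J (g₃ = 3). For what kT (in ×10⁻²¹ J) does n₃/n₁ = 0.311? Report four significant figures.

10.04 ×10⁻²¹ J

n₃/n₁ = (g₃/g₁) exp[−(E₃−E₁)/kT] = 0.311.
⇒ (E₃−E₁)/kT = ln((3/5)/0.311) = ln(1.92926) = 0.657137.
kT = 6.6 ×10⁻²¹ J / 0.657137 = 10.04 ×10⁻²¹ J.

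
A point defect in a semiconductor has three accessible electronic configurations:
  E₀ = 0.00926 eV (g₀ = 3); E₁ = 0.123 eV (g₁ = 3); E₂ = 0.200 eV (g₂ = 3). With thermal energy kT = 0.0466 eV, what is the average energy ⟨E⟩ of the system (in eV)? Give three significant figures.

Eᵢ/kT = 0.19871, 2.6395, 4.2918.
Z = Σ gᵢe^(−Eᵢ/kT) = 3·e^(−0.19871) + 3·e^(−2.6395) + 3·e^(−4.2918) = 2.4594 + 0.21419 + 0.041041 = 2.7146.
⟨E⟩ = Σ Eᵢ gᵢe^(−Eᵢ/kT) / Z = (0.00926·2.4594 + 0.123·0.21419 + 0.200·0.041041) / 2.7146 = 0.0211 eV.

0.0211 eV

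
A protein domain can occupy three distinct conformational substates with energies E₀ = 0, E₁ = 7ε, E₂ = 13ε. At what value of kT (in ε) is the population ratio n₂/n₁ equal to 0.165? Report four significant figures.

n₂/n₁ = exp[−(E₂−E₁)/kT] = 0.165.
⇒ (E₂−E₁)/kT = ln(1/0.165) = ln(6.06061) = 1.80181.
kT = 6ε / 1.80181 = 3.330 ε.

3.330 ε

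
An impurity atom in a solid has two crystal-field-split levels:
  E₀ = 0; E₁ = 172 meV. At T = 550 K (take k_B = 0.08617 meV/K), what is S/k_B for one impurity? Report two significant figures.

0.12

k_BT = 0.08617 × 550 K = 47.39 meV.
Eᵢ/kT = 0, 3.629.
Z = Σ e^(−Eᵢ/kT) = e^(−0) + e^(−3.629) = 1.000 + 0.02654 = 1.027.
⟨E⟩ = Σ EᵢPᵢ = 4.445 meV.
S/k_B = ln Z + ⟨E⟩/kT = ln(1.027) + 4.445/47.39 = 0.02664 + 0.09380 = 0.12.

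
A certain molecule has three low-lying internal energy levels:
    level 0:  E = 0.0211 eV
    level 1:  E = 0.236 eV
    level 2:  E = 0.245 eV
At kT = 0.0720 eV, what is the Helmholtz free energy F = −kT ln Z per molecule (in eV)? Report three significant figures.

0.0146 eV

Eᵢ/kT = 0.29306, 3.2778, 3.4028.
Z = Σ e^(−Eᵢ/kT) = e^(−0.29306) + e^(−3.2778) + e^(−3.4028) = 0.74598 + 0.037711 + 0.033280 = 0.81697.
F = −kT ln Z = −0.0720 × ln(0.81697) = −0.0720 × -0.20215 = 0.0146 eV.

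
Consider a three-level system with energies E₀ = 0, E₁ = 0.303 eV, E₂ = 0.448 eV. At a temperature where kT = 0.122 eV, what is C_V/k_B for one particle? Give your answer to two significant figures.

Eᵢ/kT = 0, 2.484, 3.672.
Z = Σ e^(−Eᵢ/kT) = e^(−0) + e^(−2.484) + e^(−3.672) = 1.000 + 0.08341 + 0.02543 = 1.109.
⟨E⟩ = 0.03306 eV, ⟨E²⟩ = 0.01151 eV².
C_V/k_B = (⟨E²⟩ − ⟨E⟩²)/(kT)² = (0.01151 − 0.001093)/0.01488 = 0.70.

0.70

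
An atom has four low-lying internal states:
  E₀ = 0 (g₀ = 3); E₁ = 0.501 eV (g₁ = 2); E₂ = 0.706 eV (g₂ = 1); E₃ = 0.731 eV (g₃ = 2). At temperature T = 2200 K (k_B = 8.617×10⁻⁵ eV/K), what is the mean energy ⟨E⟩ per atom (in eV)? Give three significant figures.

0.0372 eV

k_BT = 8.617×10⁻⁵ × 2200 K = 0.18957 eV.
Eᵢ/kT = 0, 2.6428, 3.7242, 3.8561.
Z = Σ gᵢe^(−Eᵢ/kT) = 3·e^(−0) + 2·e^(−2.6428) + 1·e^(−3.7242) + 2·e^(−3.8561) = 3.0000 + 0.14232 + 0.024132 + 0.042301 = 3.2088.
⟨E⟩ = Σ Eᵢ gᵢe^(−Eᵢ/kT) / Z = (0·3.0000 + 0.501·0.14232 + 0.706·0.024132 + 0.731·0.042301) / 3.2088 = 0.0372 eV.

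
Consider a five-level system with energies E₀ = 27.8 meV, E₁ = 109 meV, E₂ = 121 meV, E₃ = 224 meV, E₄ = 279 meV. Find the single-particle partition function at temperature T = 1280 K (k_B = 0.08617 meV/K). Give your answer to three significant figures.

k_BT = 0.08617 × 1280 K = 110.30 meV.
Eᵢ/kT = 0.25204, 0.98821, 1.0970, 2.0308, 2.5295.
Z = Σ e^(−Eᵢ/kT) = e^(−0.25204) + e^(−0.98821) + e^(−1.0970) + e^(−2.0308) + e^(−2.5295) = 0.77721 + 0.37224 + 0.33387 + 0.13123 + 0.079699 = 1.6942.

Z = 1.69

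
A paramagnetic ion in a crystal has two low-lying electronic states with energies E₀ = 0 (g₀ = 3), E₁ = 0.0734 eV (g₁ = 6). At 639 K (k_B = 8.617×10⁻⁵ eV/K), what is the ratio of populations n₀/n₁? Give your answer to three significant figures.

1.90

k_BT = 8.617×10⁻⁵ × 639 K = 0.055063 eV.
n₀/n₁ = (g₀/g₁) exp[−(E₀−E₁)/kT] = (3/6) × exp(−(-0.0734 eV)/(0.055063 eV)) = (3/6) × exp(1.3330) = 1.90.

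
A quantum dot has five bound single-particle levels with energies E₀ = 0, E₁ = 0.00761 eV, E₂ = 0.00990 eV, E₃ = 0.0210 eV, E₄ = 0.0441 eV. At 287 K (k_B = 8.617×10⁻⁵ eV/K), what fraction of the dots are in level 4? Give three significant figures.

0.0560

k_BT = 8.617×10⁻⁵ × 287 K = 0.024731 eV.
Eᵢ/kT = 0, 0.30771, 0.40031, 0.84914, 1.7832.
Z = Σ e^(−Eᵢ/kT) = e^(−0) + e^(−0.30771) + e^(−0.40031) + e^(−0.84914) + e^(−1.7832) = 1.0000 + 0.73513 + 0.67011 + 0.42778 + 0.16810 = 3.0011.
P₄ = e^(−E₄/kT) / Z = 0.16810/3.0011 = 0.0560.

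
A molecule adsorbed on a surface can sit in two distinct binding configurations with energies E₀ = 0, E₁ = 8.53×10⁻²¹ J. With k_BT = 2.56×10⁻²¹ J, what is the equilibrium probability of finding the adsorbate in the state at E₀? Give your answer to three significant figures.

0.966

Eᵢ/kT = 0, 3.3320.
Z = Σ e^(−Eᵢ/kT) = e^(−0) + e^(−3.3320) = 1.0000 + 0.035722 = 1.0357.
P₀ = e^(−E₀/kT) / Z = 1.0000/1.0357 = 0.966.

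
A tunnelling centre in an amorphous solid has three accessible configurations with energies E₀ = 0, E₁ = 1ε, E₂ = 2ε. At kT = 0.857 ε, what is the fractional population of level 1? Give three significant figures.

Eᵢ/kT = 0, 1.1669, 2.3337.
Z = Σ e^(−Eᵢ/kT) = e^(−0) + e^(−1.1669) + e^(−2.3337) = 1.0000 + 0.31133 + 0.096936 = 1.4083.
P₁ = e^(−E₁/kT) / Z = 0.31133/1.4083 = 0.221.

0.221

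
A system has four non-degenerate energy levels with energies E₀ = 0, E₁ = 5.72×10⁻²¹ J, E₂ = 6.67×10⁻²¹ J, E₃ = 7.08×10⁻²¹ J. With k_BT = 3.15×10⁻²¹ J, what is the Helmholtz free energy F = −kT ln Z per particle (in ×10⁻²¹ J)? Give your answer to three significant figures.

-1.03 ×10⁻²¹ J

Eᵢ/kT = 0, 1.8159, 2.1175, 2.2476.
Z = Σ e^(−Eᵢ/kT) = e^(−0) + e^(−1.8159) + e^(−2.1175) + e^(−2.2476) = 1.0000 + 0.16269 + 0.12033 + 0.10565 = 1.3887.
F = −kT ln Z = −3.15 × ln(1.3887) = −3.15 × 0.32837 = -1.03 ×10⁻²¹ J.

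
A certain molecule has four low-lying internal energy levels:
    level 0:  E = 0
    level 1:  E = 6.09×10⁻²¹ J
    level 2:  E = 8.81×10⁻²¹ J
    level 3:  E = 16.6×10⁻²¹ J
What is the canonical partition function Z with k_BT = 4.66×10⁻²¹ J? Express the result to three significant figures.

Z = 1.45

Eᵢ/kT = 0, 1.3069, 1.8906, 3.5622.
Z = Σ e^(−Eᵢ/kT) = e^(−0) + e^(−1.3069) + e^(−1.8906) + e^(−3.5622) = 1.0000 + 0.27066 + 0.15098 + 0.028376 = 1.4500.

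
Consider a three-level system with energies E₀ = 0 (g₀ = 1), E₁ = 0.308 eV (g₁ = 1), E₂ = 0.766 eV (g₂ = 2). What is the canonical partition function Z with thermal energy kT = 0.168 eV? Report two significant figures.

Z = 1.2

Eᵢ/kT = 0, 1.833, 4.560.
Z = Σ gᵢe^(−Eᵢ/kT) = 1·e^(−0) + 1·e^(−1.833) + 2·e^(−4.560) = 1.000 + 0.1599 + 0.02092 = 1.181.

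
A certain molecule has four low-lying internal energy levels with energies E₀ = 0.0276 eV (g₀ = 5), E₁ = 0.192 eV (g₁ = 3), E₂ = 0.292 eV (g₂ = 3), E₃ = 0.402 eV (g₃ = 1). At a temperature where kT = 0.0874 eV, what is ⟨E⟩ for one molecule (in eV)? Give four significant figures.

0.04876 eV

Eᵢ/kT = 0.315789, 2.19680, 3.34096, 4.59954.
Z = Σ gᵢe^(−Eᵢ/kT) = 5·e^(−0.315789) + 3·e^(−2.19680) + 3·e^(−3.34096) + 1·e^(−4.59954) = 3.64607 + 0.333475 + 0.106209 + 0.0100565 = 4.09581.
⟨E⟩ = Σ Eᵢ gᵢe^(−Eᵢ/kT) / Z = (0.0276·3.64607 + 0.192·0.333475 + 0.292·0.106209 + 0.402·0.0100565) / 4.09581 = 0.04876 eV.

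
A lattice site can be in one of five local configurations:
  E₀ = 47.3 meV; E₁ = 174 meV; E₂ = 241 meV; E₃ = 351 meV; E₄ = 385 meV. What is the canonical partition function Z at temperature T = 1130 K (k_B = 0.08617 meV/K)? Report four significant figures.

k_BT = 0.08617 × 1130 K = 97.3721 meV.
Eᵢ/kT = 0.485765, 1.78696, 2.47504, 3.60473, 3.95390.
Z = Σ e^(−Eᵢ/kT) = e^(−0.485765) + e^(−1.78696) + e^(−2.47504) + e^(−3.60473) + e^(−3.95390) = 0.615226 + 0.167469 + 0.0841596 + 0.0271948 + 0.0191798 = 0.913229.

Z = 0.9132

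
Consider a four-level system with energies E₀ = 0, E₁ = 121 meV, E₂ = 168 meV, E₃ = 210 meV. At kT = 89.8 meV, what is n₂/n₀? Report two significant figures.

0.15

n₂/n₀ = exp[−(E₂−E₀)/kT] = exp(−(168 meV)/(89.8 meV)) = exp(-1.871) = 0.15.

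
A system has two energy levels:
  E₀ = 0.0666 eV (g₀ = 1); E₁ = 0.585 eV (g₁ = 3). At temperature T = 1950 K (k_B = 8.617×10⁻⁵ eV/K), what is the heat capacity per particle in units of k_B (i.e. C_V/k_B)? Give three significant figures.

1.01

k_BT = 8.617×10⁻⁵ × 1950 K = 0.16803 eV.
Eᵢ/kT = 0.39636, 3.4815.
Z = Σ gᵢe^(−Eᵢ/kT) = 1·e^(−0.39636) + 3·e^(−3.4815) = 0.67276 + 0.092284 = 0.76504.
⟨E⟩ = 0.12913 eV, ⟨E²⟩ = 0.045182 eV².
C_V/k_B = (⟨E²⟩ − ⟨E⟩²)/(kT)² = (0.045182 − 0.016675)/0.028234 = 1.01.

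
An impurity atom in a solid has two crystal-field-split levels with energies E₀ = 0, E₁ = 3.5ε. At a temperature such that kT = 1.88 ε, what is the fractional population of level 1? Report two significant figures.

Eᵢ/kT = 0, 1.862.
Z = Σ e^(−Eᵢ/kT) = e^(−0) + e^(−1.862) = 1.000 + 0.1554 = 1.155.
P₁ = e^(−E₁/kT) / Z = 0.1554/1.155 = 0.13.

0.13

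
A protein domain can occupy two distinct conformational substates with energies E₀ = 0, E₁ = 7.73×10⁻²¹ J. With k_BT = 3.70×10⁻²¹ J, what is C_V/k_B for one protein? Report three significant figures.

0.428

Eᵢ/kT = 0, 2.0892.
Z = Σ e^(−Eᵢ/kT) = e^(−0) + e^(−2.0892) = 1.0000 + 0.12379 = 1.1238.
⟨E⟩ = 0.85148, ⟨E²⟩ = 6.5820.
C_V/k_B = (⟨E²⟩ − ⟨E⟩²)/(kT)² = (6.5820 − 0.72502)/13.690 = 0.428.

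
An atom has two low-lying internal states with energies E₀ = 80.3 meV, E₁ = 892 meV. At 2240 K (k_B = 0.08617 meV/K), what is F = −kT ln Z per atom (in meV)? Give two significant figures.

77 meV

k_BT = 0.08617 × 2240 K = 193.0 meV.
Eᵢ/kT = 0.4161, 4.622.
Z = Σ e^(−Eᵢ/kT) = e^(−0.4161) + e^(−4.622) = 0.6596 + 0.009833 = 0.6694.
F = −kT ln Z = −193.0 × ln(0.6694) = −193.0 × -0.4014 = 77 meV.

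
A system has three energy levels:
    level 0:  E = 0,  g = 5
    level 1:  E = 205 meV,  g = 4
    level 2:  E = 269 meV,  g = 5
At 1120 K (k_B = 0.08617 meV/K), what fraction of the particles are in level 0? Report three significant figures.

0.864

k_BT = 0.08617 × 1120 K = 96.510 meV.
Eᵢ/kT = 0, 2.1241, 2.7873.
Z = Σ gᵢe^(−Eᵢ/kT) = 5·e^(−0) + 4·e^(−2.1241) + 5·e^(−2.7873) = 5.0000 + 0.47816 + 0.30794 = 5.7861.
P₀ = g₀ e^(−E₀/kT) / Z = 5.0000/5.7861 = 0.864.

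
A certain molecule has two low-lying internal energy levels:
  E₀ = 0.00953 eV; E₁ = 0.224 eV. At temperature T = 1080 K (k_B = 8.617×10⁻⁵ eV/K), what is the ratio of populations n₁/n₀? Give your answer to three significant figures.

0.0998

k_BT = 8.617×10⁻⁵ × 1080 K = 0.093064 eV.
n₁/n₀ = exp[−(E₁−E₀)/kT] = exp(−(0.21447 eV)/(0.093064 eV)) = exp(-2.3045) = 0.0998.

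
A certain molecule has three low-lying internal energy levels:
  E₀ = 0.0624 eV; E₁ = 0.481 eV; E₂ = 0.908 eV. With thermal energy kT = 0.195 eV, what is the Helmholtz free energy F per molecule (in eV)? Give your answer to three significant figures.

Eᵢ/kT = 0.32000, 2.4667, 4.6564.
Z = Σ e^(−Eᵢ/kT) = e^(−0.32000) + e^(−2.4667) + e^(−4.6564) = 0.72615 + 0.084864 + 0.0095006 = 0.82051.
F = −kT ln Z = −0.195 × ln(0.82051) = −0.195 × -0.19783 = 0.0386 eV.

0.0386 eV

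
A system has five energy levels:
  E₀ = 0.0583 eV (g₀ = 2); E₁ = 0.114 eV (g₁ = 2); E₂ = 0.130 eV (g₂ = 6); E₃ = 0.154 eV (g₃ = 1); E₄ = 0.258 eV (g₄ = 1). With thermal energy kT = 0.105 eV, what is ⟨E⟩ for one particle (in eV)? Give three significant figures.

Eᵢ/kT = 0.55524, 1.0857, 1.2381, 1.4667, 2.4571.
Z = Σ gᵢe^(−Eᵢ/kT) = 2·e^(−0.55524) + 2·e^(−1.0857) + 6·e^(−1.2381) + 1·e^(−1.4667) + 1·e^(−2.4571) = 1.1479 + 0.67533 + 1.7396 + 0.23069 + 0.085683 = 3.8792.
⟨E⟩ = Σ Eᵢ gᵢe^(−Eᵢ/kT) / Z = (0.0583·1.1479 + 0.114·0.67533 + 0.130·1.7396 + 0.154·0.23069 + 0.258·0.085683) / 3.8792 = 0.110 eV.

0.110 eV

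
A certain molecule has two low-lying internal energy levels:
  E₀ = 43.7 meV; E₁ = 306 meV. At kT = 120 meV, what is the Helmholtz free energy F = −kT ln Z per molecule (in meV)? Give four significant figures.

30.92 meV

Eᵢ/kT = 0.364167, 2.55000.
Z = Σ e^(−Eᵢ/kT) = e^(−0.364167) + e^(−2.55000) = 0.694775 + 0.0780817 = 0.772857.
F = −kT ln Z = −120 × ln(0.772857) = −120 × -0.257661 = 30.92 meV.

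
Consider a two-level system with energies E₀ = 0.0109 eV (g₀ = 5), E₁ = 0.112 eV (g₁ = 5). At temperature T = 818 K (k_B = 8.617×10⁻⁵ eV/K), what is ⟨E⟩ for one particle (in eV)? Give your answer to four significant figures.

k_BT = 8.617×10⁻⁵ × 818 K = 0.0704871 eV.
Eᵢ/kT = 0.154638, 1.58894.
Z = Σ gᵢe^(−Eᵢ/kT) = 5·e^(−0.154638) + 5·e^(−1.58894) = 4.28363 + 1.02071 = 5.30434.
⟨E⟩ = Σ Eᵢ gᵢe^(−Eᵢ/kT) / Z = (0.0109·4.28363 + 0.112·1.02071) / 5.30434 = 0.03035 eV.

0.03035 eV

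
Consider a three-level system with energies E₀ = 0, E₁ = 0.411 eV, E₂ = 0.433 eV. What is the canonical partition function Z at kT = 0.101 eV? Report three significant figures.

Eᵢ/kT = 0, 4.0693, 4.2871.
Z = Σ e^(−Eᵢ/kT) = e^(−0) + e^(−4.0693) + e^(−4.2871) = 1.0000 + 0.017089 + 0.013745 = 1.0308.

Z = 1.03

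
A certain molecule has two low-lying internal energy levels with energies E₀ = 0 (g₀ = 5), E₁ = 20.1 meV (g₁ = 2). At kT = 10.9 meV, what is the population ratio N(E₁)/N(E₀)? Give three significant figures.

0.0633

n₁/n₀ = (g₁/g₀) exp[−(E₁−E₀)/kT] = (2/5) × exp(−(20.1 meV)/(10.9 meV)) = (2/5) × exp(-1.8440) = 0.0633.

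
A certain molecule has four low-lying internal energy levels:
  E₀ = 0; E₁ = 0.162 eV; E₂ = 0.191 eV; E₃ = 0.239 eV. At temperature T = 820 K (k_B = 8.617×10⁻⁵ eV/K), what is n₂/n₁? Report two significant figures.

k_BT = 8.617×10⁻⁵ × 820 K = 0.07066 eV.
n₂/n₁ = exp[−(E₂−E₁)/kT] = exp(−(0.029 eV)/(0.07066 eV)) = exp(-0.4104) = 0.66.

0.66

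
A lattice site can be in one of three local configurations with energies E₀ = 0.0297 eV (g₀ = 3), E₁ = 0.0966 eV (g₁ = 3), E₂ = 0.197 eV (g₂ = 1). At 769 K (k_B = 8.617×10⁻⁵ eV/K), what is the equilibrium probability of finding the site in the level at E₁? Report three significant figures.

0.262

k_BT = 8.617×10⁻⁵ × 769 K = 0.066265 eV.
Eᵢ/kT = 0.44820, 1.4578, 2.9729.
Z = Σ gᵢe^(−Eᵢ/kT) = 3·e^(−0.44820) + 3·e^(−1.4578) + 1·e^(−2.9729) = 1.9163 + 0.69824 + 0.051155 = 2.6657.
P₁ = g₁ e^(−E₁/kT) / Z = 0.69824/2.6657 = 0.262.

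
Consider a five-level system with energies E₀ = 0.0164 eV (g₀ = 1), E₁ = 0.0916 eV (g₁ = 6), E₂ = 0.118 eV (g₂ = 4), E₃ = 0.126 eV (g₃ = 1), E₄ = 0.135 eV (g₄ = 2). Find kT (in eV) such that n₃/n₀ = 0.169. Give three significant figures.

0.0616 eV

n₃/n₀ = (g₃/g₀) exp[−(E₃−E₀)/kT] = 0.169.
⇒ (E₃−E₀)/kT = ln((1/1)/0.169) = ln(5.9172) = 1.7779.
kT = 0.1096 eV / 1.7779 = 0.0616 eV.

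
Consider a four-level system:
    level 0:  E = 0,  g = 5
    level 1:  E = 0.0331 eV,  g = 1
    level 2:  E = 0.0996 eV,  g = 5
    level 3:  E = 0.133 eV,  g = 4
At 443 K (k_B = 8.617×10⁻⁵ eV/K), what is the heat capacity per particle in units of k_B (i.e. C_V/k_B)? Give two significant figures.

0.64

k_BT = 8.617×10⁻⁵ × 443 K = 0.03817 eV.
Eᵢ/kT = 0, 0.8672, 2.609, 3.484.
Z = Σ gᵢe^(−Eᵢ/kT) = 5·e^(−0) + 1·e^(−0.8672) + 5·e^(−2.609) + 4·e^(−3.484) = 5.000 + 0.4201 + 0.3680 + 0.1227 = 5.911.
⟨E⟩ = 0.01131 eV, ⟨E²⟩ = 0.001063 eV².
C_V/k_B = (⟨E²⟩ − ⟨E⟩²)/(kT)² = (0.001063 − 0.0001279)/0.001457 = 0.64.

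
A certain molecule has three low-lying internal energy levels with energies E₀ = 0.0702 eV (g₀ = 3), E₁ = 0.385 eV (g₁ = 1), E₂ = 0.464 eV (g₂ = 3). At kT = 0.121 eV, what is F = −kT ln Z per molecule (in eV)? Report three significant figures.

-0.0702 eV

Eᵢ/kT = 0.58017, 3.1818, 3.8347.
Z = Σ gᵢe^(−Eᵢ/kT) = 3·e^(−0.58017) + 1·e^(−3.1818) + 3·e^(−3.8347) = 1.6794 + 0.041511 + 0.064823 = 1.7857.
F = −kT ln Z = −0.121 × ln(1.7857) = −0.121 × 0.57981 = -0.0702 eV.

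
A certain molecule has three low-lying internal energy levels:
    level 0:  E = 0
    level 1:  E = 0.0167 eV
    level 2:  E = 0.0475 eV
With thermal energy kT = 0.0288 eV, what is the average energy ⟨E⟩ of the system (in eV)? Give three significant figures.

0.0105 eV

Eᵢ/kT = 0, 0.57986, 1.6493.
Z = Σ e^(−Eᵢ/kT) = e^(−0) + e^(−0.57986) + e^(−1.6493) = 1.0000 + 0.55998 + 0.19218 = 1.7522.
⟨E⟩ = Σ Eᵢ e^(−Eᵢ/kT) / Z = (0·1.0000 + 0.0167·0.55998 + 0.0475·0.19218) / 1.7522 = 0.0105 eV.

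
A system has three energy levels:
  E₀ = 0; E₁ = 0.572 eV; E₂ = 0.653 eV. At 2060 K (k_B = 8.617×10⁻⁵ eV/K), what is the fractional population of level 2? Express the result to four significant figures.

k_BT = 8.617×10⁻⁵ × 2060 K = 0.177510 eV.
Eᵢ/kT = 0, 3.22235, 3.67867.
Z = Σ e^(−Eᵢ/kT) = e^(−0) + e^(−3.22235) + e^(−3.67867) = 1.00000 + 0.0398613 + 0.0252565 = 1.06512.
P₂ = e^(−E₂/kT) / Z = 0.0252565/1.06512 = 0.02371.

0.02371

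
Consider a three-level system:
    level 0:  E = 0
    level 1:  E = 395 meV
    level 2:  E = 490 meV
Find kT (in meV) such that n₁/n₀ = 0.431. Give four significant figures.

469.3 meV

n₁/n₀ = exp[−(E₁−E₀)/kT] = 0.431.
⇒ (E₁−E₀)/kT = ln(1/0.431) = ln(2.32019) = 0.841649.
kT = 395 meV / 0.841649 = 469.3 meV.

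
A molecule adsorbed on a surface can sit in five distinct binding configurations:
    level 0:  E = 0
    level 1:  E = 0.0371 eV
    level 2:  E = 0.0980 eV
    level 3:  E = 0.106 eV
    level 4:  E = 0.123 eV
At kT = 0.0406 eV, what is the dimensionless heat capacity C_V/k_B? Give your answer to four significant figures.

0.7907

Eᵢ/kT = 0, 0.913793, 2.41379, 2.61084, 3.02956.
Z = Σ e^(−Eᵢ/kT) = e^(−0) + e^(−0.913793) + e^(−2.41379) + e^(−2.61084) + e^(−3.02956) = 1.00000 + 0.401000 + 0.0894755 + 0.0734728 + 0.0483369 = 1.61229.
⟨E⟩ = 0.0231840 eV, ⟨E²⟩ = 0.00184092 eV².
C_V/k_B = (⟨E²⟩ − ⟨E⟩²)/(kT)² = (0.00184092 − 0.000537498)/0.00164836 = 0.7907.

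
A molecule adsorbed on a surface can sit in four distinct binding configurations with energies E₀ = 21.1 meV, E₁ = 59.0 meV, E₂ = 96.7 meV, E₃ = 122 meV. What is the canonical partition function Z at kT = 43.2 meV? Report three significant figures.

Eᵢ/kT = 0.48843, 1.3657, 2.2384, 2.8241.
Z = Σ e^(−Eᵢ/kT) = e^(−0.48843) + e^(−1.3657) + e^(−2.2384) + e^(−2.8241) = 0.61359 + 0.25520 + 0.10663 + 0.059362 = 1.0348.

Z = 1.03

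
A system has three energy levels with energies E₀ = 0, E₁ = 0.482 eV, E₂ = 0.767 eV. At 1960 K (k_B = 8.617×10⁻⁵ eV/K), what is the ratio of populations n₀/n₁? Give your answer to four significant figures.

k_BT = 8.617×10⁻⁵ × 1960 K = 0.168893 eV.
n₀/n₁ = exp[−(E₀−E₁)/kT] = exp(−(-0.482 eV)/(0.168893 eV)) = exp(2.85388) = 17.35.

17.35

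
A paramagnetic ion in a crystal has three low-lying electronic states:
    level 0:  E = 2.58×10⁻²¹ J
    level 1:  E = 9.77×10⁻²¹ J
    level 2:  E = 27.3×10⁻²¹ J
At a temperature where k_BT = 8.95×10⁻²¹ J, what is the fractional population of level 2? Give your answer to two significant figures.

Eᵢ/kT = 0.2883, 1.092, 3.050.
Z = Σ e^(−Eᵢ/kT) = e^(−0.2883) + e^(−1.092) + e^(−3.050) = 0.7495 + 0.3355 + 0.04736 = 1.132.
P₂ = e^(−E₂/kT) / Z = 0.04736/1.132 = 0.042.

0.042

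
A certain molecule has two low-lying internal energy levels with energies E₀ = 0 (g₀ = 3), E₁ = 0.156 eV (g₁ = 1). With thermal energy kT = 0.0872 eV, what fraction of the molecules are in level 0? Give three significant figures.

Eᵢ/kT = 0, 1.7890.
Z = Σ gᵢe^(−Eᵢ/kT) = 3·e^(−0) + 1·e^(−1.7890) = 3.0000 + 0.16713 = 3.1671.
P₀ = g₀ e^(−E₀/kT) / Z = 3.0000/3.1671 = 0.947.

0.947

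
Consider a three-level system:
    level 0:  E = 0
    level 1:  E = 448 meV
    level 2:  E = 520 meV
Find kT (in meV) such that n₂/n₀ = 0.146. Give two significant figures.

270 meV

n₂/n₀ = exp[−(E₂−E₀)/kT] = 0.146.
⇒ (E₂−E₀)/kT = ln(1/0.146) = ln(6.849) = 1.924.
kT = 520 meV / 1.924 = 270 meV.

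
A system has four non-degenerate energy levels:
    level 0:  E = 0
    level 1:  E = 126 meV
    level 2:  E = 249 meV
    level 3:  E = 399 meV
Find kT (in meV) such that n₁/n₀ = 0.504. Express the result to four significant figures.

183.9 meV

n₁/n₀ = exp[−(E₁−E₀)/kT] = 0.504.
⇒ (E₁−E₀)/kT = ln(1/0.504) = ln(1.98413) = 0.685181.
kT = 126 meV / 0.685181 = 183.9 meV.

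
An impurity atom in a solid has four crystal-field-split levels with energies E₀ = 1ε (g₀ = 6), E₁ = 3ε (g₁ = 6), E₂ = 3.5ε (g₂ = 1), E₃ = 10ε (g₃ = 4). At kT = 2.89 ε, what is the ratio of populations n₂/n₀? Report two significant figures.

0.070

n₂/n₀ = (g₂/g₀) exp[−(E₂−E₀)/kT] = (1/6) × exp(−(2.5ε)/(2.89ε)) = (1/6) × exp(-0.8651) = 0.070.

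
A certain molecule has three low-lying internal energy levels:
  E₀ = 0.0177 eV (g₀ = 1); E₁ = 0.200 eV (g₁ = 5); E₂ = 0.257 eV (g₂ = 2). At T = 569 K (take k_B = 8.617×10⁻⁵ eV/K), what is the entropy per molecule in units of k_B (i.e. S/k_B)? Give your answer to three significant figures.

0.590

k_BT = 8.617×10⁻⁵ × 569 K = 0.049031 eV.
Eᵢ/kT = 0.36100, 4.0791, 5.2416.
Z = Σ gᵢe^(−Eᵢ/kT) = 1·e^(−0.36100) + 5·e^(−4.0791) + 2·e^(−5.2416) = 0.69698 + 0.084613 + 0.010584 = 0.79218.
⟨E⟩ = Σ EᵢPᵢ = 0.040369 eV.
S/k_B = ln Z + ⟨E⟩/kT = ln(0.79218) + 0.040369/0.049031 = -0.23297 + 0.82334 = 0.590.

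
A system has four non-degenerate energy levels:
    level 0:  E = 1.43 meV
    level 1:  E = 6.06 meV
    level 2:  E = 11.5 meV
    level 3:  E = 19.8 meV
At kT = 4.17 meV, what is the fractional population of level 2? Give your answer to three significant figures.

0.0625

Eᵢ/kT = 0.34293, 1.4532, 2.7578, 4.7482.
Z = Σ e^(−Eᵢ/kT) = e^(−0.34293) + e^(−1.4532) + e^(−2.7578) + e^(−4.7482) = 0.70969 + 0.23382 + 0.063431 + 0.0086673 = 1.0156.
P₂ = e^(−E₂/kT) / Z = 0.063431/1.0156 = 0.0625.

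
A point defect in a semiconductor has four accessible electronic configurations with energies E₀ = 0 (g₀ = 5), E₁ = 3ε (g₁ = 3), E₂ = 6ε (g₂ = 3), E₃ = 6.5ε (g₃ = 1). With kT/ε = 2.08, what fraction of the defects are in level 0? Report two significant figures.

Eᵢ/kT = 0, 1.442, 2.885, 3.125.
Z = Σ gᵢe^(−Eᵢ/kT) = 5·e^(−0) + 3·e^(−1.442) + 3·e^(−2.885) + 1·e^(−3.125) = 5.000 + 0.7094 + 0.1676 + 0.04394 = 5.921.
P₀ = g₀ e^(−E₀/kT) / Z = 5.000/5.921 = 0.84.

0.84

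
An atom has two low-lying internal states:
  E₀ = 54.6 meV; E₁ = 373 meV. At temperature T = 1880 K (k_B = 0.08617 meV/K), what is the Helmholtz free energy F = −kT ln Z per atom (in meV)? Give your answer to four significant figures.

k_BT = 0.08617 × 1880 K = 162.000 meV.
Eᵢ/kT = 0.337037, 2.30247.
Z = Σ e^(−Eᵢ/kT) = e^(−0.337037) + e^(−2.30247) = 0.713882 + 0.100012 = 0.813894.
F = −kT ln Z = −162.000 × ln(0.813894) = −162.000 × -0.205925 = 33.36 meV.

33.36 meV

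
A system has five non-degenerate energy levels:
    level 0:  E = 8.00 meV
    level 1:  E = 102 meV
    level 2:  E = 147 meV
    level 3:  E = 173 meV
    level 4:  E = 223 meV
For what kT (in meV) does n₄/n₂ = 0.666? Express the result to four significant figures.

187.0 meV

n₄/n₂ = exp[−(E₄−E₂)/kT] = 0.666.
⇒ (E₄−E₂)/kT = ln(1/0.666) = ln(1.50150) = 0.406465.
kT = 76 meV / 0.406465 = 187.0 meV.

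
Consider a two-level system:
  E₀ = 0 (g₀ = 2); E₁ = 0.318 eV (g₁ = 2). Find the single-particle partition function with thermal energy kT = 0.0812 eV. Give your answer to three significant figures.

Z = 2.04

Eᵢ/kT = 0, 3.9163.
Z = Σ gᵢe^(−Eᵢ/kT) = 2·e^(−0) + 2·e^(−3.9163) = 2.0000 + 0.039829 = 2.0398.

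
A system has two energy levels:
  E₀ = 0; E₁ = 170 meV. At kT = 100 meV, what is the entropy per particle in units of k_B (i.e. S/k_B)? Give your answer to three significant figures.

Eᵢ/kT = 0, 1.7000.
Z = Σ e^(−Eᵢ/kT) = e^(−0) + e^(−1.7000) = 1.0000 + 0.18268 = 1.1827.
⟨E⟩ = Σ EᵢPᵢ = 26.258 meV.
S/k_B = ln Z + ⟨E⟩/kT = ln(1.1827) + 26.258/100 = 0.16780 + 0.26258 = 0.430.

0.430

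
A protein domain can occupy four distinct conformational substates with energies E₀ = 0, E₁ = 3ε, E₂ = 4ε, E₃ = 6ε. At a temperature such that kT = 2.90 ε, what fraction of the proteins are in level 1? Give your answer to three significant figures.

Eᵢ/kT = 0, 1.0345, 1.3793, 2.0690.
Z = Σ e^(−Eᵢ/kT) = e^(−0) + e^(−1.0345) + e^(−1.3793) + e^(−2.0690) = 1.0000 + 0.35540 + 0.25175 + 0.12631 = 1.7335.
P₁ = e^(−E₁/kT) / Z = 0.35540/1.7335 = 0.205.

0.205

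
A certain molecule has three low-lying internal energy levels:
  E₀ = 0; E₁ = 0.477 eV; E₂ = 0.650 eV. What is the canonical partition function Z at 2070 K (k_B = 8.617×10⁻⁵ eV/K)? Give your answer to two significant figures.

Z = 1.1

k_BT = 8.617×10⁻⁵ × 2070 K = 0.1784 eV.
Eᵢ/kT = 0, 2.674, 3.643.
Z = Σ e^(−Eᵢ/kT) = e^(−0) + e^(−2.674) + e^(−3.643) = 1.000 + 0.06898 + 0.02617 = 1.095.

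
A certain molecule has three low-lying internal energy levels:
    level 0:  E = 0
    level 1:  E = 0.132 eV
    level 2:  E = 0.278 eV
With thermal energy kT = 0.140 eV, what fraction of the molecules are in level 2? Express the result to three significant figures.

Eᵢ/kT = 0, 0.94286, 1.9857.
Z = Σ e^(−Eᵢ/kT) = e^(−0) + e^(−0.94286) + e^(−1.9857) = 1.0000 + 0.38951 + 0.13728 = 1.5268.
P₂ = e^(−E₂/kT) / Z = 0.13728/1.5268 = 0.0899.

0.0899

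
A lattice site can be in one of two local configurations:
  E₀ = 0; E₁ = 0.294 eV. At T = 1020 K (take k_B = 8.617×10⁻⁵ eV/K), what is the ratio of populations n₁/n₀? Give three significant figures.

k_BT = 8.617×10⁻⁵ × 1020 K = 0.087893 eV.
n₁/n₀ = exp[−(E₁−E₀)/kT] = exp(−(0.294 eV)/(0.087893 eV)) = exp(-3.3450) = 0.0353.

0.0353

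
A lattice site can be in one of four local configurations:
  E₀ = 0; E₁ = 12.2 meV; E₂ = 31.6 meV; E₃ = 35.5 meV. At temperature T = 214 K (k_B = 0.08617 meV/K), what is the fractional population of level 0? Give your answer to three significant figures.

0.543

k_BT = 0.08617 × 214 K = 18.440 meV.
Eᵢ/kT = 0, 0.66161, 1.7137, 1.9252.
Z = Σ e^(−Eᵢ/kT) = e^(−0) + e^(−0.66161) + e^(−1.7137) + e^(−1.9252) = 1.0000 + 0.51602 + 0.18020 + 0.14585 = 1.8421.
P₀ = e^(−E₀/kT) / Z = 1.0000/1.8421 = 0.543.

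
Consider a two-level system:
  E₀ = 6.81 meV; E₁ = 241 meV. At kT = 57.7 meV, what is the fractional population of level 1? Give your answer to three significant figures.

Eᵢ/kT = 0.11802, 4.1768.
Z = Σ e^(−Eᵢ/kT) = e^(−0.11802) + e^(−4.1768) = 0.88868 + 0.015348 = 0.90403.
P₁ = e^(−E₁/kT) / Z = 0.015348/0.90403 = 0.0170.

0.0170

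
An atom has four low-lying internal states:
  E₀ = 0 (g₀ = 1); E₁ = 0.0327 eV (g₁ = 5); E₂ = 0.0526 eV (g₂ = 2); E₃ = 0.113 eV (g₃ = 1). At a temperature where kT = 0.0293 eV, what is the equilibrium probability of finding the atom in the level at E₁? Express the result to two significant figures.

0.55

Eᵢ/kT = 0, 1.116, 1.795, 3.857.
Z = Σ gᵢe^(−Eᵢ/kT) = 1·e^(−0) + 5·e^(−1.116) + 2·e^(−1.795) + 1·e^(−3.857) = 1.000 + 1.638 + 0.3323 + 0.02113 = 2.991.
P₁ = g₁ e^(−E₁/kT) / Z = 1.638/2.991 = 0.55.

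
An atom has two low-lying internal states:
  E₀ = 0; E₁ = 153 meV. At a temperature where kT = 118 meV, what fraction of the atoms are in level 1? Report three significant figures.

0.215

Eᵢ/kT = 0, 1.2966.
Z = Σ e^(−Eᵢ/kT) = e^(−0) + e^(−1.2966) = 1.0000 + 0.27346 = 1.2735.
P₁ = e^(−E₁/kT) / Z = 0.27346/1.2735 = 0.215.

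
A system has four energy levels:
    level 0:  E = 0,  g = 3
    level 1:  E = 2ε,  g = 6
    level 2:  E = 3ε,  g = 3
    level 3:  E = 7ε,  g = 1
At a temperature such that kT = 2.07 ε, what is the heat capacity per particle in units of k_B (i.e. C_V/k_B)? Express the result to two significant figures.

Eᵢ/kT = 0, 0.9662, 1.449, 3.382.
Z = Σ gᵢe^(−Eᵢ/kT) = 3·e^(−0) + 6·e^(−0.9662) + 3·e^(−1.449) + 1·e^(−3.382) = 3.000 + 2.283 + 0.7044 + 0.03398 = 6.021.
⟨E⟩ = 1.149 ε, ⟨E²⟩ = 2.846 ε².
C_V/k_B = (⟨E²⟩ − ⟨E⟩²)/(kT)² = (2.846 − 1.320)/4.285 = 0.36.

0.36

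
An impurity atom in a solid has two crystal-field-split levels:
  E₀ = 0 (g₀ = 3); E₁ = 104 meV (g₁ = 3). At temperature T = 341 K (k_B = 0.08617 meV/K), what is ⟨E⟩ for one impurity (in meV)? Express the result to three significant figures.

2.93 meV

k_BT = 0.08617 × 341 K = 29.384 meV.
Eᵢ/kT = 0, 3.5393.
Z = Σ gᵢe^(−Eᵢ/kT) = 3·e^(−0) + 3·e^(−3.5393) = 3.0000 + 0.087101 = 3.0871.
⟨E⟩ = Σ Eᵢ gᵢe^(−Eᵢ/kT) / Z = (0·3.0000 + 104·0.087101) / 3.0871 = 2.93 meV.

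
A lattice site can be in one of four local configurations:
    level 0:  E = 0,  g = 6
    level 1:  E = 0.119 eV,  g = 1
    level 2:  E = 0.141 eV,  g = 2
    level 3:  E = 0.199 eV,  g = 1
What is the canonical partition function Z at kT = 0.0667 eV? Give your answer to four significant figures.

Eᵢ/kT = 0, 1.78411, 2.11394, 2.98351.
Z = Σ gᵢe^(−Eᵢ/kT) = 6·e^(−0) + 1·e^(−1.78411) + 2·e^(−2.11394) + 1·e^(−2.98351) = 6.00000 + 0.167946 + 0.241522 + 0.0506149 = 6.46008.

Z = 6.460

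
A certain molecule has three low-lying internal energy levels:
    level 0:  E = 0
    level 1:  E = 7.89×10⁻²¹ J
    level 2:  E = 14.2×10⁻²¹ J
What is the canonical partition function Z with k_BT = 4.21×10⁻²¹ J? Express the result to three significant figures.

Z = 1.19

Eᵢ/kT = 0, 1.8741, 3.3729.
Z = Σ e^(−Eᵢ/kT) = e^(−0) + e^(−1.8741) + e^(−3.3729) = 1.0000 + 0.15349 + 0.034290 = 1.1878.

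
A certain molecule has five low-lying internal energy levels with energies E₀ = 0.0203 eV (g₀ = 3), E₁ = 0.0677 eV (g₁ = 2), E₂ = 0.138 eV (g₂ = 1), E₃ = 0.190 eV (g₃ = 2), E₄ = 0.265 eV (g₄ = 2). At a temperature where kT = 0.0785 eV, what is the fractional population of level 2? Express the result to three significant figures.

Eᵢ/kT = 0.25860, 0.86242, 1.7580, 2.4204, 3.3758.
Z = Σ gᵢe^(−Eᵢ/kT) = 3·e^(−0.25860) + 2·e^(−0.86242) + 1·e^(−1.7580) + 2·e^(−2.4204) + 2·e^(−3.3758) = 2.3164 + 0.84428 + 0.17239 + 0.17777 + 0.068382 = 3.5792.
P₂ = g₂ e^(−E₂/kT) / Z = 0.17239/3.5792 = 0.0482.

0.0482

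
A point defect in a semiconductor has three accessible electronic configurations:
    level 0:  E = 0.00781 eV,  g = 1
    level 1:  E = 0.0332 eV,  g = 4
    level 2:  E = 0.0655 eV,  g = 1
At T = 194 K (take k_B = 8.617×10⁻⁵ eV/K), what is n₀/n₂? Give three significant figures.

31.5

k_BT = 8.617×10⁻⁵ × 194 K = 0.016717 eV.
n₀/n₂ = (g₀/g₂) exp[−(E₀−E₂)/kT] = (1/1) × exp(−(-0.05769 eV)/(0.016717 eV)) = (1/1) × exp(3.4510) = 31.5.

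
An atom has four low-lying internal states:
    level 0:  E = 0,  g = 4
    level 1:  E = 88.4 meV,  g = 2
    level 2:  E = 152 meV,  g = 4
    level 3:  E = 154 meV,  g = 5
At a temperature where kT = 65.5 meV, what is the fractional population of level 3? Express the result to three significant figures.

0.0884

Eᵢ/kT = 0, 1.3496, 2.3206, 2.3511.
Z = Σ gᵢe^(−Eᵢ/kT) = 4·e^(−0) + 2·e^(−1.3496) + 4·e^(−2.3206) + 5·e^(−2.3511) = 4.0000 + 0.51869 + 0.39286 + 0.47632 = 5.3879.
P₃ = g₃ e^(−E₃/kT) / Z = 0.47632/5.3879 = 0.0884.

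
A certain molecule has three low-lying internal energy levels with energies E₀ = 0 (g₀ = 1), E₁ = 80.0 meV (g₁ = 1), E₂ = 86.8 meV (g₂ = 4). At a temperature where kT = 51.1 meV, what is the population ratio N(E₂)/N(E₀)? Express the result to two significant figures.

0.73

n₂/n₀ = (g₂/g₀) exp[−(E₂−E₀)/kT] = (4/1) × exp(−(86.8 meV)/(51.1 meV)) = (4/1) × exp(-1.699) = 0.73.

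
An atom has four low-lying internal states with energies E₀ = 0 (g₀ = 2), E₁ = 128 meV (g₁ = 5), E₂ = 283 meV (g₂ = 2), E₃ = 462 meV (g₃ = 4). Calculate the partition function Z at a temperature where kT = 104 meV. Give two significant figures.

Eᵢ/kT = 0, 1.231, 2.721, 4.442.
Z = Σ gᵢe^(−Eᵢ/kT) = 2·e^(−0) + 5·e^(−1.231) + 2·e^(−2.721) + 4·e^(−4.442) = 2.000 + 1.460 + 0.1316 + 0.04709 = 3.639.

Z = 3.6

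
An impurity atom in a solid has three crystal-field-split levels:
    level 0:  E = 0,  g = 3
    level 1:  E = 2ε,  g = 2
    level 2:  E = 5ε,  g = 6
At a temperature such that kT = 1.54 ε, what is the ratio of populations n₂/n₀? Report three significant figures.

n₂/n₀ = (g₂/g₀) exp[−(E₂−E₀)/kT] = (6/3) × exp(−(5ε)/(1.54ε)) = (6/3) × exp(-3.2468) = 0.0778.

0.0778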